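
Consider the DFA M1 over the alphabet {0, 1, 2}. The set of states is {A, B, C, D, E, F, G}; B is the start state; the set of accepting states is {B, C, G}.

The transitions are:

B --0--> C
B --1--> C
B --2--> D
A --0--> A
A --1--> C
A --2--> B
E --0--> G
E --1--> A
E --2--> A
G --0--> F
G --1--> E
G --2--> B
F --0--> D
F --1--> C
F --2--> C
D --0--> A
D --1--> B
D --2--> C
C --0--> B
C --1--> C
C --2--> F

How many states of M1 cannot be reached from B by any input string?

BFS from B reaches {A, B, C, D, F}; the 2 state(s) E, G are never visited.

2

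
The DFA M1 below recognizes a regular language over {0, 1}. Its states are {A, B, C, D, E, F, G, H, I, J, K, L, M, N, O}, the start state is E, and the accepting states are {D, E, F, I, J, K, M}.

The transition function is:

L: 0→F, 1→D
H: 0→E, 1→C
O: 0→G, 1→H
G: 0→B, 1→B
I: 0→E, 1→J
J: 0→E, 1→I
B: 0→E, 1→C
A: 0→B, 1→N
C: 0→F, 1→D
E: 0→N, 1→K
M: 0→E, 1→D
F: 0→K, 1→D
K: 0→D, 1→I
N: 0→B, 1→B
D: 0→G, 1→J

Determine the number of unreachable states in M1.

Starting at E and following transitions, the reachable set is {B, C, D, E, F, G, I, J, K, N}. That leaves A, H, L, M, O unreachable — 5 in total.

5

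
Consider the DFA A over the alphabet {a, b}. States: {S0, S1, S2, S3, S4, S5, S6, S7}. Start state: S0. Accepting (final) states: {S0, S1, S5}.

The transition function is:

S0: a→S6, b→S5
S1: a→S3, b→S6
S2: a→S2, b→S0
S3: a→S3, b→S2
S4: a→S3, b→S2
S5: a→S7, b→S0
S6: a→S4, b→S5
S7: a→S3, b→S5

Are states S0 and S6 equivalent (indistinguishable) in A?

Reachable states from the start: {S0,S2,S3,S4,S5,S6,S7}. Unreachable: {S1} — drop them.
P0 = {S0,S5} | {S2,S3,S4,S6,S7}.
Refine {S2,S3,S4,S6,S7} on symbol b: members go to different blocks, giving {S2,S6,S7} and {S3,S4}.
Split {S2,S6,S7} by δ(·,a) → {S6,S7} and {S2}.
Stable partition: {S0,S5} | {S6,S7} | {S3,S4} | {S2} — 4 equivalence classes.
S0 and S6 end up in different blocks, so they are distinguishable. For instance, the string 'ε' is accepted from only S0.

No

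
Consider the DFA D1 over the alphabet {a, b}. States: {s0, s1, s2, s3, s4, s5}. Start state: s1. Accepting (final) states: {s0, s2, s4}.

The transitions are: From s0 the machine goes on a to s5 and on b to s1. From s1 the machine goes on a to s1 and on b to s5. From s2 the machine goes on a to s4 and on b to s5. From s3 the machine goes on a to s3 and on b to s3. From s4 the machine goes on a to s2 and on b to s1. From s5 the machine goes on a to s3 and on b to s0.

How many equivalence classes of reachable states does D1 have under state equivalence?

First remove the unreachable states {s2,s4}; 4 states remain.
Start with accepting vs non-accepting: {s0} | {s1,s3,s5}.
Refine {s1,s3,s5} on symbol b: members go to different blocks, giving {s1,s3} and {s5}.
Split {s1,s3} by δ(·,b) → {s1} and {s3}.
Stable partition: {s0} | {s1} | {s5} | {s3} — 4 equivalence classes.

4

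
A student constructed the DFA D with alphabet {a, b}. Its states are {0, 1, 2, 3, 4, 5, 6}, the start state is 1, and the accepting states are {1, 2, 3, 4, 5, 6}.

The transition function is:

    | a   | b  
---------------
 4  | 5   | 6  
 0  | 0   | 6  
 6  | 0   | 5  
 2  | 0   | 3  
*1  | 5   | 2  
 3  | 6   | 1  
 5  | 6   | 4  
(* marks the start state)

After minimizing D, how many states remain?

4

Every state is reachable, so we keep all 7.
Start with accepting vs non-accepting: {1,2,3,4,5,6} | {0}.
Refine {1,2,3,4,5,6} on symbol a: members go to different blocks, giving {1,3,4,5} and {2,6}.
Refine {1,3,4,5} on symbol a: members go to different blocks, giving {1,4} and {3,5}.
The partition is now stable with 4 blocks: {1,4} | {0} | {2,6} | {3,5}.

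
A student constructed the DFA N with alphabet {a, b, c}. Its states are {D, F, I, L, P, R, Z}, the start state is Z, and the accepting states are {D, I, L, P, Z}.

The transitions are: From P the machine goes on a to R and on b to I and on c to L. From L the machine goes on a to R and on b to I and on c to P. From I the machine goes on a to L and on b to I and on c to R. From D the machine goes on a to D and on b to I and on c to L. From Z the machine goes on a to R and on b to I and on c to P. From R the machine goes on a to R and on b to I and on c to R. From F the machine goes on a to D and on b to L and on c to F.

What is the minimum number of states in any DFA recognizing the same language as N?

3

States {D,F} cannot be reached from the start state, so discard them.
Start with accepting vs non-accepting: {I,L,P,Z} | {R}.
Split {I,L,P,Z} by δ(·,a) → {L,P,Z} and {I}.
The partition is now stable with 3 blocks: {L,P,Z} | {R} | {I}.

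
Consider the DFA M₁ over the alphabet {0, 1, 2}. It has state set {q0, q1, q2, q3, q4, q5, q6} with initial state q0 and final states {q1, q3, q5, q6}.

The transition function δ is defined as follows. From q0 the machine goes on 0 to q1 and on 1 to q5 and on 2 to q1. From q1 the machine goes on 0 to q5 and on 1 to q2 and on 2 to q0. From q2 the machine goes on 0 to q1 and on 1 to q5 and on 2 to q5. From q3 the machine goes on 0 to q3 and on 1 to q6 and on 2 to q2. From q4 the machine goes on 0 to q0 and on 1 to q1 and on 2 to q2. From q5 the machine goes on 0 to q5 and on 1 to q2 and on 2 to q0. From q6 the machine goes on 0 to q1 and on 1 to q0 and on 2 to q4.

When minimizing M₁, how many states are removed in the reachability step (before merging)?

Starting at q0 and following transitions, the reachable set is {q0, q1, q2, q5}. That leaves q3, q4, q6 unreachable — 3 in total.

3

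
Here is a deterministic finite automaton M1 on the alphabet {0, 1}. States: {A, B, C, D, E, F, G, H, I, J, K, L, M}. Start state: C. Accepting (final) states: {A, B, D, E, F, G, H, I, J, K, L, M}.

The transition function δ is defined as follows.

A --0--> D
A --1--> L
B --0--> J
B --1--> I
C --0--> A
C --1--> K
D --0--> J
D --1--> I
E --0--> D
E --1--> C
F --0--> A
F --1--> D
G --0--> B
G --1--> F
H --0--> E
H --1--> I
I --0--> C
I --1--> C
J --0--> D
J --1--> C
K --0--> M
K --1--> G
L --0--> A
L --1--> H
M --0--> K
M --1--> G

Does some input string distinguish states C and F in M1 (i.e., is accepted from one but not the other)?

P0 = {A,B,D,E,F,G,H,I,J,K,L,M} | {C}.
On input 0, block {A,B,D,E,F,G,H,I,J,K,L,M} splits into {A,B,D,E,F,G,H,J,K,L,M} and {I}.
Refine {A,B,D,E,F,G,H,J,K,L,M} on symbol 1: members go to different blocks, giving {A,F,G,K,L,M} and {B,D,H} and {E,J}.
Refine {A,F,G,K,L,M} on symbol 0: members go to different blocks, giving {F,K,L,M} and {A,G}.
On input 0, block {F,K,L,M} splits into {F,L} and {K,M}.
No further refinement is possible. Final partition (7 blocks): {F,L} | {C} | {I} | {B,D,H} | {E,J} | {A,G} | {K,M}.
C and F end up in different blocks, so they are distinguishable. For instance, the string 'ε' is accepted from only F.

Yes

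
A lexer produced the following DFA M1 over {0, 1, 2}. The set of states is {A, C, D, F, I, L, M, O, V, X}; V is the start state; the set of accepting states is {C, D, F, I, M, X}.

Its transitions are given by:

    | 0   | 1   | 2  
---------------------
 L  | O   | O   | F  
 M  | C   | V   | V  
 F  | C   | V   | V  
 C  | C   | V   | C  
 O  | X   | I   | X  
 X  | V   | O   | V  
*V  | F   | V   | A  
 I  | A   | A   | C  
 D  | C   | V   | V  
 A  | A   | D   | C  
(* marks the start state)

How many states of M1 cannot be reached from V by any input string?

5

BFS from V reaches {A, C, D, F, V}; the 5 state(s) I, L, M, O, X are never visited.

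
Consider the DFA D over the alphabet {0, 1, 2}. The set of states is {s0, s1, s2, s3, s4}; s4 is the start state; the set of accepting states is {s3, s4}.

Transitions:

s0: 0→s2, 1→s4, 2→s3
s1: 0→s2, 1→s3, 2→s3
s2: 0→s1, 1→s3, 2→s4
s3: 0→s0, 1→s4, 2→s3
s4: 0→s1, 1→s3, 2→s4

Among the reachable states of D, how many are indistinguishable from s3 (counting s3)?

2

All states are reachable from the start state.
Initial partition by acceptance: {s3,s4} | {s0,s1,s2}.
The partition is now stable with 2 blocks: {s3,s4} | {s0,s1,s2}.
State s3 belongs to the block {s3,s4}, which has 2 states.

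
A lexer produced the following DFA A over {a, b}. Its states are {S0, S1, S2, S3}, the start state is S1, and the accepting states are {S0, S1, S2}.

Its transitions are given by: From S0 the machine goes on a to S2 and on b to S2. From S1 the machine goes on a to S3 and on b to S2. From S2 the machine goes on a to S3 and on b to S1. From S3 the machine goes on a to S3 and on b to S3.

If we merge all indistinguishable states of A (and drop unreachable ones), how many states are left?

2

States {S0} cannot be reached from the start state, so discard them.
P0 = {S1,S2} | {S3}.
Stable partition: {S1,S2} | {S3} — 2 equivalence classes.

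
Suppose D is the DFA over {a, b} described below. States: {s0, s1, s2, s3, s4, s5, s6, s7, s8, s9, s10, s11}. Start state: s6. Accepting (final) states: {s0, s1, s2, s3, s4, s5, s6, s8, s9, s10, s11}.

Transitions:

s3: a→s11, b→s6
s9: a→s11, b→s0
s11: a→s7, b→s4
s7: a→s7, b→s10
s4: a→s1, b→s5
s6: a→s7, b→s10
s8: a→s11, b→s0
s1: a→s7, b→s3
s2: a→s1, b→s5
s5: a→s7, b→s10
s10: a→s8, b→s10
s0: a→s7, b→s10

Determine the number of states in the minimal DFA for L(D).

5

Reachable states from the start: {s0,s1,s3,s4,s5,s6,s7,s8,s10,s11}. Unreachable: {s2,s9} — drop them.
P0 = {s0,s1,s3,s4,s5,s6,s8,s10,s11} | {s7}.
On input a, block {s0,s1,s3,s4,s5,s6,s8,s10,s11} splits into {s0,s1,s5,s6,s11} and {s3,s4,s8,s10}.
On input a, block {s3,s4,s8,s10} splits into {s3,s4,s8} and {s10}.
Split {s0,s1,s5,s6,s11} by δ(·,b) → {s0,s5,s6} and {s1,s11}.
The partition is now stable with 5 blocks: {s0,s5,s6} | {s7} | {s3,s4,s8} | {s10} | {s1,s11}.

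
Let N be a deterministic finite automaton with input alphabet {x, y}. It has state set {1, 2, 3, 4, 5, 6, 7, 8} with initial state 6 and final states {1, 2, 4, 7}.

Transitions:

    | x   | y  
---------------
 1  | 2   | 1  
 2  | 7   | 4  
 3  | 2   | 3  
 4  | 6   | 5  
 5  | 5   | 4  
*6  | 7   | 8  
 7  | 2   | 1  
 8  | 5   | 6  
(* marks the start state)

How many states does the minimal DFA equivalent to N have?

6

States {3} cannot be reached from the start state, so discard them.
Start with accepting vs non-accepting: {1,2,4,7} | {5,6,8}.
On input x, block {1,2,4,7} splits into {1,2,7} and {4}.
On input y, block {1,2,7} splits into {1,7} and {2}.
Refine {5,6,8} on symbol x: members go to different blocks, giving {5,8} and {6}.
Split {5,8} by δ(·,y) → {5} and {8}.
No further refinement is possible. Final partition (6 blocks): {1,7} | {5} | {4} | {2} | {6} | {8}.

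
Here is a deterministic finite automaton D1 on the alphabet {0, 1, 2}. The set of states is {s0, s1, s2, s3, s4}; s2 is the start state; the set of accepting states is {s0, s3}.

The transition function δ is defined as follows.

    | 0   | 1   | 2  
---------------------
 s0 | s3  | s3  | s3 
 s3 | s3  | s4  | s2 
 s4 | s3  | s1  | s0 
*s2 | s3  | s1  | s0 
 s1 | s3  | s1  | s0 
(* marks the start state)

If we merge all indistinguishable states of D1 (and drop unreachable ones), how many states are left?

All states are reachable from the start state.
Initial partition by acceptance: {s0,s3} | {s1,s2,s4}.
Split {s0,s3} by δ(·,1) → {s0} and {s3}.
No further refinement is possible. Final partition (3 blocks): {s0} | {s1,s2,s4} | {s3}.

3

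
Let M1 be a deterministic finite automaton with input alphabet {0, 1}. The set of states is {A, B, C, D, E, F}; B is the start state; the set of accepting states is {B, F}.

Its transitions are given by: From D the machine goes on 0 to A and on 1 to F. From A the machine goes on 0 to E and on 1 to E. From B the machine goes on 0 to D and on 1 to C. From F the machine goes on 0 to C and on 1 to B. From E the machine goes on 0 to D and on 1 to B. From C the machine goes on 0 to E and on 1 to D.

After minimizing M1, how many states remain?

All states are reachable from the start state.
Initial partition by acceptance: {B,F} | {A,C,D,E}.
On input 1, block {B,F} splits into {B} and {F}.
On input 1, block {A,C,D,E} splits into {A,C} and {D} and {E}.
Refine {A,C} on symbol 1: members go to different blocks, giving {A} and {C}.
Stable partition: {B} | {A} | {F} | {D} | {E} | {C} — 6 equivalence classes.

6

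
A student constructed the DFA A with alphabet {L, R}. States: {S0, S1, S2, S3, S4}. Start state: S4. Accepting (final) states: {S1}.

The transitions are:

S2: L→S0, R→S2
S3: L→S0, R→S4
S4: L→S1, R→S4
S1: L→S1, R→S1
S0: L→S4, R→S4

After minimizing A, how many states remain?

2

First remove the unreachable states {S0,S2,S3}; 2 states remain.
Start with accepting vs non-accepting: {S1} | {S4}.
Stable partition: {S1} | {S4} — 2 equivalence classes.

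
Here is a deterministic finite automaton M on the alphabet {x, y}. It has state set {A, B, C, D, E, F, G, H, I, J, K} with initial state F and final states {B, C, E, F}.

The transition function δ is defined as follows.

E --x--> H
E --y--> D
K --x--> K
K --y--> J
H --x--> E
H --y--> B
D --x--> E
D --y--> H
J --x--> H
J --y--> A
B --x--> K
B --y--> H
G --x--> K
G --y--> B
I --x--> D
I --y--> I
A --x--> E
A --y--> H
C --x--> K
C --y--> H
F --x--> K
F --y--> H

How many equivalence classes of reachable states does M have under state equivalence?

6

Reachable states from the start: {A,B,D,E,F,H,J,K}. Unreachable: {C,G,I} — drop them.
P0 = {B,E,F} | {A,D,H,J,K}.
On input x, block {A,D,H,J,K} splits into {A,D,H} and {J,K}.
Split {B,E,F} by δ(·,x) → {B,F} and {E}.
Refine {A,D,H} on symbol y: members go to different blocks, giving {A,D} and {H}.
Refine {J,K} on symbol x: members go to different blocks, giving {J} and {K}.
No further refinement is possible. Final partition (6 blocks): {B,F} | {A,D} | {J} | {E} | {H} | {K}.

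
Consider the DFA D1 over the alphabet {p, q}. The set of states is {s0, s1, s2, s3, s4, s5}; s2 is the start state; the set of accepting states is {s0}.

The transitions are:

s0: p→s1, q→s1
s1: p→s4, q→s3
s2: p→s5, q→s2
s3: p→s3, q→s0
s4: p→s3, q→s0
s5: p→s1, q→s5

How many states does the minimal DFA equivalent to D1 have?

5

All states are reachable from the start state.
Start with accepting vs non-accepting: {s0} | {s1,s2,s3,s4,s5}.
Split {s1,s2,s3,s4,s5} by δ(·,q) → {s1,s2,s5} and {s3,s4}.
Split {s1,s2,s5} by δ(·,p) → {s2,s5} and {s1}.
On input p, block {s2,s5} splits into {s2} and {s5}.
Stable partition: {s0} | {s2} | {s3,s4} | {s1} | {s5} — 5 equivalence classes.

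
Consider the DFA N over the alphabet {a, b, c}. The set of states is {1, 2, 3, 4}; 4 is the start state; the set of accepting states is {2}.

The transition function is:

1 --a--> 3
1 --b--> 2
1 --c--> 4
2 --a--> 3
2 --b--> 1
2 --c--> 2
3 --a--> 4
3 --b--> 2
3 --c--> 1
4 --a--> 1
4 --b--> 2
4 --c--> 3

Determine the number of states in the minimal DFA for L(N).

2

All states are reachable from the start state.
Initial partition by acceptance: {2} | {1,3,4}.
No further refinement is possible. Final partition (2 blocks): {2} | {1,3,4}.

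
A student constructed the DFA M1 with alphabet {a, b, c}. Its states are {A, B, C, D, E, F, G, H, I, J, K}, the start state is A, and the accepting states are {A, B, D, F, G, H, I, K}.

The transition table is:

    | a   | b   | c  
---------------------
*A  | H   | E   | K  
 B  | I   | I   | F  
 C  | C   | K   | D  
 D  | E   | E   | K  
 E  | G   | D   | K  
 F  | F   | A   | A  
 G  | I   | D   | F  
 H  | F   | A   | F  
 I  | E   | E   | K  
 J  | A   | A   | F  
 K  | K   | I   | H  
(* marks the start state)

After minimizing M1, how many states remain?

Reachable states from the start: {A,D,E,F,G,H,I,K}. Unreachable: {B,C,J} — drop them.
Start with accepting vs non-accepting: {A,D,F,G,H,I,K} | {E}.
Split {A,D,F,G,H,I,K} by δ(·,a) → {A,F,G,H,K} and {D,I}.
On input a, block {A,F,G,H,K} splits into {A,F,H,K} and {G}.
Split {A,F,H,K} by δ(·,b) → {F,H} and {A} and {K}.
Refine {F,H} on symbol c: members go to different blocks, giving {F} and {H}.
No further refinement is possible. Final partition (7 blocks): {F} | {E} | {D,I} | {G} | {A} | {K} | {H}.

7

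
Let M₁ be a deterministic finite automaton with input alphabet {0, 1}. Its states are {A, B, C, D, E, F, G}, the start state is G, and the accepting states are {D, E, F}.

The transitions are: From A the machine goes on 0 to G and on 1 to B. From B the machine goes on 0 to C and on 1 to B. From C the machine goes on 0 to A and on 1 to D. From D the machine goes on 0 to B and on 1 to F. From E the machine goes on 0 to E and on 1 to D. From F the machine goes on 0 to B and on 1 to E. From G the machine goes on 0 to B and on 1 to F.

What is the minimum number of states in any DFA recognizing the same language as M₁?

7

P0 = {D,E,F} | {A,B,C,G}.
On input 0, block {D,E,F} splits into {D,F} and {E}.
Refine {D,F} on symbol 1: members go to different blocks, giving {D} and {F}.
Refine {A,B,C,G} on symbol 1: members go to different blocks, giving {A,B} and {C} and {G}.
On input 0, block {A,B} splits into {A} and {B}.
The partition is now stable with 7 blocks: {D} | {A} | {E} | {F} | {C} | {G} | {B}.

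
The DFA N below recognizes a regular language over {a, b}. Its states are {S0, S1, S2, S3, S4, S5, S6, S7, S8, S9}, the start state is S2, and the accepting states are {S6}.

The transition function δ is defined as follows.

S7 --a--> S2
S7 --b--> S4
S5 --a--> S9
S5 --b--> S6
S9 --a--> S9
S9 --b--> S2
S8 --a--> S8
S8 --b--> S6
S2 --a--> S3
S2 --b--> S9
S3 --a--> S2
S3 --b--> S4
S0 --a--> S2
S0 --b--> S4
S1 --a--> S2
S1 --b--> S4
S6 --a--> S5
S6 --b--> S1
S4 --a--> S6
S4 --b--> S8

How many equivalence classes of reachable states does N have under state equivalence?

First remove the unreachable states {S0,S7}; 8 states remain.
Initial partition by acceptance: {S6} | {S1,S2,S3,S4,S5,S8,S9}.
Refine {S1,S2,S3,S4,S5,S8,S9} on symbol a: members go to different blocks, giving {S1,S2,S3,S5,S8,S9} and {S4}.
On input b, block {S1,S2,S3,S5,S8,S9} splits into {S1,S3} and {S2,S9} and {S5,S8}.
Refine {S2,S9} on symbol a: members go to different blocks, giving {S2} and {S9}.
Refine {S5,S8} on symbol a: members go to different blocks, giving {S5} and {S8}.
Stable partition: {S6} | {S1,S3} | {S4} | {S2} | {S5} | {S9} | {S8} — 7 equivalence classes.

7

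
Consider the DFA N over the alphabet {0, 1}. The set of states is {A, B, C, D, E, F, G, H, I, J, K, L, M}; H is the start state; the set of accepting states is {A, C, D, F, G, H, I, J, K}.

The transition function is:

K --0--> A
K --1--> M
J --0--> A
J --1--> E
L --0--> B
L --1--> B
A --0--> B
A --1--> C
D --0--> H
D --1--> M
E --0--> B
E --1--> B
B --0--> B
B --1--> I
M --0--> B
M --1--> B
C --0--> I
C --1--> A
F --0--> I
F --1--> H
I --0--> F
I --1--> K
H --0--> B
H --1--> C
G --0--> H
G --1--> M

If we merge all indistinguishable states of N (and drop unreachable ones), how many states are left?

States {D,E,G,J,L} cannot be reached from the start state, so discard them.
Start with accepting vs non-accepting: {A,C,F,H,I,K} | {B,M}.
Split {A,C,F,H,I,K} by δ(·,0) → {C,F,I,K} and {A,H}.
On input 0, block {C,F,I,K} splits into {C,F,I} and {K}.
Refine {C,F,I} on symbol 1: members go to different blocks, giving {C,F} and {I}.
Refine {B,M} on symbol 1: members go to different blocks, giving {B} and {M}.
Stable partition: {C,F} | {B} | {A,H} | {K} | {I} | {M} — 6 equivalence classes.

6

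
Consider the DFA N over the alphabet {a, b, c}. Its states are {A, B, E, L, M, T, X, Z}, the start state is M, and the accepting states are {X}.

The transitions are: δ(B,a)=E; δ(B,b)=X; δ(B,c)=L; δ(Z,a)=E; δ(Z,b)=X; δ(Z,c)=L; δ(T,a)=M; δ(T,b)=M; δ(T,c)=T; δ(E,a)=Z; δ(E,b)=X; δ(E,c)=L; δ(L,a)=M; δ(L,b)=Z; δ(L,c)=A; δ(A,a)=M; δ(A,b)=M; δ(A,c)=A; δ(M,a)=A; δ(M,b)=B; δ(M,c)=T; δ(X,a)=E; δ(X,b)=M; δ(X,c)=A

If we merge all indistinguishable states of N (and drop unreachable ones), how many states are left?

5

Every state is reachable, so we keep all 8.
P0 = {X} | {A,B,E,L,M,T,Z}.
Refine {A,B,E,L,M,T,Z} on symbol b: members go to different blocks, giving {A,L,M,T} and {B,E,Z}.
On input b, block {A,L,M,T} splits into {L,M} and {A,T}.
Split {L,M} by δ(·,a) → {M} and {L}.
No further refinement is possible. Final partition (5 blocks): {X} | {M} | {B,E,Z} | {A,T} | {L}.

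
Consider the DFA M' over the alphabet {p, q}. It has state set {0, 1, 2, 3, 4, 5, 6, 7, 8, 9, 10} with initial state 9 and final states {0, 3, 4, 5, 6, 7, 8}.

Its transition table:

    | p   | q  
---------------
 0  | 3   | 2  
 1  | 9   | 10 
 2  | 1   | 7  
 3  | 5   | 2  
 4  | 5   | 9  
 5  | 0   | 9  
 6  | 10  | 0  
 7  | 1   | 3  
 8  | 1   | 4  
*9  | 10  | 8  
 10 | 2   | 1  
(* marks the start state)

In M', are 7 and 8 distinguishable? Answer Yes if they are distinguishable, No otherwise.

No

Reachable states from the start: {0,1,2,3,4,5,7,8,9,10}. Unreachable: {6} — drop them.
P0 = {0,3,4,5,7,8} | {1,2,9,10}.
Refine {0,3,4,5,7,8} on symbol p: members go to different blocks, giving {0,3,4,5} and {7,8}.
On input q, block {1,2,9,10} splits into {1,10} and {2,9}.
The partition is now stable with 4 blocks: {0,3,4,5} | {1,10} | {7,8} | {2,9}.
7 and 8 lie in the same block of the stable partition, so they are equivalent — no string distinguishes them.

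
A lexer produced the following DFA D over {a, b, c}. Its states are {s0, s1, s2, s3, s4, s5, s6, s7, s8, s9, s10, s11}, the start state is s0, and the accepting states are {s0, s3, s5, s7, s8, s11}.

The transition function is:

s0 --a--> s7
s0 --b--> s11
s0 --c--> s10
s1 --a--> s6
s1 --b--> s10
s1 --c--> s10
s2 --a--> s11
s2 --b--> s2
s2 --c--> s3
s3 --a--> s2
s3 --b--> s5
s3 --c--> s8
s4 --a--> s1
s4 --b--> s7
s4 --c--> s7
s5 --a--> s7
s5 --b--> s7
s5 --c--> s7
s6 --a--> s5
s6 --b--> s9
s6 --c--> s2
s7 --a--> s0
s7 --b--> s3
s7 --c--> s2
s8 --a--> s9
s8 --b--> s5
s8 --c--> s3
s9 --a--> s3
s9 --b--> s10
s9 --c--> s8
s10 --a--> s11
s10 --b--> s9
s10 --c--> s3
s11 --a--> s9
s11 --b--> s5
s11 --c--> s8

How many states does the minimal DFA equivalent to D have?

Reachable states from the start: {s0,s2,s3,s5,s7,s8,s9,s10,s11}. Unreachable: {s1,s4,s6} — drop them.
Initial partition by acceptance: {s0,s3,s5,s7,s8,s11} | {s2,s9,s10}.
Refine {s0,s3,s5,s7,s8,s11} on symbol a: members go to different blocks, giving {s0,s5,s7} and {s3,s8,s11}.
Split {s0,s5,s7} by δ(·,b) → {s0,s7} and {s5}.
Stable partition: {s0,s7} | {s2,s9,s10} | {s3,s8,s11} | {s5} — 4 equivalence classes.

4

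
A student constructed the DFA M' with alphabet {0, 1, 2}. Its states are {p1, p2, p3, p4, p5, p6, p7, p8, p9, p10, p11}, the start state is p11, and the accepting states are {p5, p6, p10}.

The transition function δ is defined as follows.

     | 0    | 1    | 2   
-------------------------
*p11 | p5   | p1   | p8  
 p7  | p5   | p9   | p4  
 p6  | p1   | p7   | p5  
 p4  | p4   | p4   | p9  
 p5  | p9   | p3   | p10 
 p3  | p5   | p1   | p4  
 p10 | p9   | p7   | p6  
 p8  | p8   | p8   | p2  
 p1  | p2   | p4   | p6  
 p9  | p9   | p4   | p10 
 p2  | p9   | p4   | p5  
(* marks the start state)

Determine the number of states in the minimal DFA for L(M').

Every state is reachable, so we keep all 11.
Initial partition by acceptance: {p5,p6,p10} | {p1,p2,p3,p4,p7,p8,p9,p11}.
Refine {p1,p2,p3,p4,p7,p8,p9,p11} on symbol 0: members go to different blocks, giving {p1,p2,p4,p8,p9} and {p3,p7,p11}.
Split {p1,p2,p4,p8,p9} by δ(·,2) → {p1,p2,p9} and {p4,p8}.
Stable partition: {p5,p6,p10} | {p1,p2,p9} | {p3,p7,p11} | {p4,p8} — 4 equivalence classes.

4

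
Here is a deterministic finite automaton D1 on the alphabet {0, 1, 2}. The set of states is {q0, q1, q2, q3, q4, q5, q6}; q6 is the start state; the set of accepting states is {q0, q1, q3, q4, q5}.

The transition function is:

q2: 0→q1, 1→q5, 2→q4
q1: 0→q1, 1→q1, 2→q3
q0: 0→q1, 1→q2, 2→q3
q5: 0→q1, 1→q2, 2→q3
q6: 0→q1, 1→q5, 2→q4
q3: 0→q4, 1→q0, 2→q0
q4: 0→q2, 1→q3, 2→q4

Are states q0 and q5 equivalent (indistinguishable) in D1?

Yes

All states are reachable from the start state.
P0 = {q0,q1,q3,q4,q5} | {q2,q6}.
Refine {q0,q1,q3,q4,q5} on symbol 0: members go to different blocks, giving {q0,q1,q3,q5} and {q4}.
Refine {q0,q1,q3,q5} on symbol 0: members go to different blocks, giving {q0,q1,q5} and {q3}.
On input 1, block {q0,q1,q5} splits into {q0,q5} and {q1}.
No further refinement is possible. Final partition (5 blocks): {q0,q5} | {q2,q6} | {q4} | {q3} | {q1}.
q0 and q5 lie in the same block of the stable partition, so they are equivalent — no string distinguishes them.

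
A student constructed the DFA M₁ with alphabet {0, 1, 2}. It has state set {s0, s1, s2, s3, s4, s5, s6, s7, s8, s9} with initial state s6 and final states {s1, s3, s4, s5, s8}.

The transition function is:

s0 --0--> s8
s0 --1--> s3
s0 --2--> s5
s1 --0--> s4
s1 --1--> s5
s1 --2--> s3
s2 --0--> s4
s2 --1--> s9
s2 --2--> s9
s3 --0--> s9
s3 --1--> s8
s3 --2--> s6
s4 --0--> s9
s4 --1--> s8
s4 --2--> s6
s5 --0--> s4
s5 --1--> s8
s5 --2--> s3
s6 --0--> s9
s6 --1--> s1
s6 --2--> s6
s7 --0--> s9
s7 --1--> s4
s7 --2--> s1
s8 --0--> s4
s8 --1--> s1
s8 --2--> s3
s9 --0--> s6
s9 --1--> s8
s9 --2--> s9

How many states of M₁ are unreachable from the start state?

Starting at s6 and following transitions, the reachable set is {s1, s3, s4, s5, s6, s8, s9}. That leaves s0, s2, s7 unreachable — 3 in total.

3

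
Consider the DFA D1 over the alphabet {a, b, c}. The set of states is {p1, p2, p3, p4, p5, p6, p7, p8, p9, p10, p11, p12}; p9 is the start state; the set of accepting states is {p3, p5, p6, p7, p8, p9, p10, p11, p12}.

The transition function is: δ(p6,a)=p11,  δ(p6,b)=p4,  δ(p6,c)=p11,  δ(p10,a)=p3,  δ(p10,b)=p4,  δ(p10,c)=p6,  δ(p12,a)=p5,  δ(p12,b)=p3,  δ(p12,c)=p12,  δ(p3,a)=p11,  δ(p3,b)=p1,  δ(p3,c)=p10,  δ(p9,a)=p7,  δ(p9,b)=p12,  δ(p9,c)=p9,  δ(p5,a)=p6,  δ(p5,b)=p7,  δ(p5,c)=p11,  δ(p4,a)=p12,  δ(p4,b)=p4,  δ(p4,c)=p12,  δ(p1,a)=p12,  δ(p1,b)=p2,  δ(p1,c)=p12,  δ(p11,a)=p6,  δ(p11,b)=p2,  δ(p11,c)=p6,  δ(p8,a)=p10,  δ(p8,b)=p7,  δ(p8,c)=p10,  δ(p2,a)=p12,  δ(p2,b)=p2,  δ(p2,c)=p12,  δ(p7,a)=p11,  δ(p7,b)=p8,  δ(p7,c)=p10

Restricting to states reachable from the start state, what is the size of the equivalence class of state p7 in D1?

P0 = {p3,p5,p6,p7,p8,p9,p10,p11,p12} | {p1,p2,p4}.
Split {p3,p5,p6,p7,p8,p9,p10,p11,p12} by δ(·,b) → {p5,p7,p8,p9,p12} and {p3,p6,p10,p11}.
Refine {p5,p7,p8,p9,p12} on symbol a: members go to different blocks, giving {p5,p7,p8} and {p9,p12}.
On input b, block {p9,p12} splits into {p9} and {p12}.
The partition is now stable with 5 blocks: {p5,p7,p8} | {p1,p2,p4} | {p3,p6,p10,p11} | {p9} | {p12}.
The equivalence class containing p7 is {p5,p7,p8}, of size 3.

3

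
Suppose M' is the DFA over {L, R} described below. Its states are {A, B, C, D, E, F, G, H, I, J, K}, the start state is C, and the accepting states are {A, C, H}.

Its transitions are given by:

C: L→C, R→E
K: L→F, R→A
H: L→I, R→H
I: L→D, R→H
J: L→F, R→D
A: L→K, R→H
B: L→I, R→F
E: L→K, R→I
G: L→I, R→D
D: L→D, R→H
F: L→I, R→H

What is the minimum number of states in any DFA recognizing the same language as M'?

4

States {B,G,J} cannot be reached from the start state, so discard them.
Start with accepting vs non-accepting: {A,C,H} | {D,E,F,I,K}.
Split {A,C,H} by δ(·,L) → {A,H} and {C}.
On input R, block {D,E,F,I,K} splits into {D,F,I,K} and {E}.
Stable partition: {A,H} | {D,F,I,K} | {C} | {E} — 4 equivalence classes.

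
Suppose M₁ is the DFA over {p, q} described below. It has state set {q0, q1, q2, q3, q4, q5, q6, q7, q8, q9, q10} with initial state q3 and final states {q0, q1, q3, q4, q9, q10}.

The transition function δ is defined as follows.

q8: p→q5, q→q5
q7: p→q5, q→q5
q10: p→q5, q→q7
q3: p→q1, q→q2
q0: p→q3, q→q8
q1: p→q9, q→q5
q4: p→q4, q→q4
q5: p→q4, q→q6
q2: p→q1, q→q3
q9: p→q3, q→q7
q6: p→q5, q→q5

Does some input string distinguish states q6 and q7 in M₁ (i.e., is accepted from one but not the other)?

First remove the unreachable states {q0,q8,q10}; 8 states remain.
Initial partition by acceptance: {q1,q3,q4,q9} | {q2,q5,q6,q7}.
On input q, block {q1,q3,q4,q9} splits into {q1,q3,q9} and {q4}.
Split {q2,q5,q6,q7} by δ(·,p) → {q6,q7} and {q2} and {q5}.
On input q, block {q1,q3,q9} splits into {q1} and {q3} and {q9}.
No further refinement is possible. Final partition (7 blocks): {q1} | {q6,q7} | {q4} | {q2} | {q5} | {q3} | {q9}.
q6 and q7 lie in the same block of the stable partition, so they are equivalent — no string distinguishes them.

No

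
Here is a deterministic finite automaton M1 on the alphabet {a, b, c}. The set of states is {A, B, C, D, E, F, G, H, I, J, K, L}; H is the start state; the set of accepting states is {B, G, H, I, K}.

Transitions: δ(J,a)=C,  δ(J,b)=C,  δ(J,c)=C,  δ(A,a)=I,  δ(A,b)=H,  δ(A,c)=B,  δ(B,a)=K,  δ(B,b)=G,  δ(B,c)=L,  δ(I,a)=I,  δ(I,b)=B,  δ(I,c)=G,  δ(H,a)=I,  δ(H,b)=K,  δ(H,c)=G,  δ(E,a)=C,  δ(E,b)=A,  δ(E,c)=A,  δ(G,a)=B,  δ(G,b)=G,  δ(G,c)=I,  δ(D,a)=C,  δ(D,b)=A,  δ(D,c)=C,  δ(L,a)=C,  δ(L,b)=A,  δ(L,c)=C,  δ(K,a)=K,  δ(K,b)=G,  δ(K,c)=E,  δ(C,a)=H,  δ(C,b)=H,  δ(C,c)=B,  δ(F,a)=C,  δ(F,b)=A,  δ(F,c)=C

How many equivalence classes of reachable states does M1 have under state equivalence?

First remove the unreachable states {D,F,J}; 9 states remain.
P0 = {B,G,H,I,K} | {A,C,E,L}.
Refine {B,G,H,I,K} on symbol c: members go to different blocks, giving {G,H,I} and {B,K}.
Refine {G,H,I} on symbol a: members go to different blocks, giving {H,I} and {G}.
On input a, block {A,C,E,L} splits into {A,C} and {E,L}.
No further refinement is possible. Final partition (5 blocks): {H,I} | {A,C} | {B,K} | {G} | {E,L}.

5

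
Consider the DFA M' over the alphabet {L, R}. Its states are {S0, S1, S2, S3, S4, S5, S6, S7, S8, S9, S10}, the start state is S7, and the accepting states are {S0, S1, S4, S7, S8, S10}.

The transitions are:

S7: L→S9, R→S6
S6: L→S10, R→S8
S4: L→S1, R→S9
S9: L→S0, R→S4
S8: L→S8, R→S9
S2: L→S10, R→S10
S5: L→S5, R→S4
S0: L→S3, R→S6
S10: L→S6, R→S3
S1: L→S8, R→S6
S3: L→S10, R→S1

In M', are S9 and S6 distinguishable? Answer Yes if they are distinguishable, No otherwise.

No

States {S2,S5} cannot be reached from the start state, so discard them.
P0 = {S0,S1,S4,S7,S8,S10} | {S3,S6,S9}.
Refine {S0,S1,S4,S7,S8,S10} on symbol L: members go to different blocks, giving {S0,S7,S10} and {S1,S4,S8}.
The partition is now stable with 3 blocks: {S0,S7,S10} | {S3,S6,S9} | {S1,S4,S8}.
S9 and S6 lie in the same block of the stable partition, so they are equivalent — no string distinguishes them.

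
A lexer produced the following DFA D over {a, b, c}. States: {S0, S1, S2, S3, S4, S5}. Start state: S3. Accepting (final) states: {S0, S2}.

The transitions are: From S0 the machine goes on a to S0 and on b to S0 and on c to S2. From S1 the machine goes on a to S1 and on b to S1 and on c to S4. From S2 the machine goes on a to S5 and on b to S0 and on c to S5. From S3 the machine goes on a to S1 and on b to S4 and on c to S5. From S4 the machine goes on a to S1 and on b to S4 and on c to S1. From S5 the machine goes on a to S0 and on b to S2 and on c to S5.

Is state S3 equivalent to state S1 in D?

Initial partition by acceptance: {S0,S2} | {S1,S3,S4,S5}.
Split {S0,S2} by δ(·,a) → {S0} and {S2}.
On input a, block {S1,S3,S4,S5} splits into {S1,S3,S4} and {S5}.
Refine {S1,S3,S4} on symbol c: members go to different blocks, giving {S1,S4} and {S3}.
Stable partition: {S0} | {S1,S4} | {S2} | {S5} | {S3} — 5 equivalence classes.
S3 and S1 end up in different blocks, so they are distinguishable. For instance, the string 'ca' is accepted from only S3.

No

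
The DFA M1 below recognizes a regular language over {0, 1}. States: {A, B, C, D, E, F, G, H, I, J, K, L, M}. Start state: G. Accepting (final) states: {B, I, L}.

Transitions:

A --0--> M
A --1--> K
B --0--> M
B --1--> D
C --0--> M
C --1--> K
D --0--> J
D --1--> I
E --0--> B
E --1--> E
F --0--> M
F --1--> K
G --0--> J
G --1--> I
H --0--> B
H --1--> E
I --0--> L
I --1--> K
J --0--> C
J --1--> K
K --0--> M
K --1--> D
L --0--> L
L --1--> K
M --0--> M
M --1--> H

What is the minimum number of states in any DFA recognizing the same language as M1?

Reachable states from the start: {B,C,D,E,G,H,I,J,K,L,M}. Unreachable: {A,F} — drop them.
Initial partition by acceptance: {B,I,L} | {C,D,E,G,H,J,K,M}.
On input 0, block {B,I,L} splits into {I,L} and {B}.
Refine {C,D,E,G,H,J,K,M} on symbol 0: members go to different blocks, giving {C,D,G,J,K,M} and {E,H}.
On input 1, block {C,D,G,J,K,M} splits into {C,J,K} and {D,G} and {M}.
Split {C,J,K} by δ(·,0) → {C,K} and {J}.
Split {C,K} by δ(·,1) → {C} and {K}.
No further refinement is possible. Final partition (8 blocks): {I,L} | {C} | {B} | {E,H} | {D,G} | {M} | {J} | {K}.

8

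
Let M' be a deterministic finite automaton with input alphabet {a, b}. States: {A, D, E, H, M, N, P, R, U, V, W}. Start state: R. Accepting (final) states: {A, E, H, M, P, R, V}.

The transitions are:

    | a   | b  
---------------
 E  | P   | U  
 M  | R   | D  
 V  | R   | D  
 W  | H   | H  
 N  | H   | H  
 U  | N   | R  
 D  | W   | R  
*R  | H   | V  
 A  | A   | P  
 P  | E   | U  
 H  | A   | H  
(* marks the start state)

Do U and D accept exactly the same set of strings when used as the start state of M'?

States {M} cannot be reached from the start state, so discard them.
P0 = {A,E,H,P,R,V} | {D,N,U,W}.
On input b, block {A,E,H,P,R,V} splits into {E,P,V} and {A,H,R}.
On input a, block {E,P,V} splits into {E,P} and {V}.
Split {D,N,U,W} by δ(·,a) → {N,W} and {D,U}.
Split {A,H,R} by δ(·,b) → {H} and {R} and {A}.
The partition is now stable with 7 blocks: {E,P} | {N,W} | {H} | {V} | {D,U} | {R} | {A}.
U and D lie in the same block of the stable partition, so they are equivalent — no string distinguishes them.

Yes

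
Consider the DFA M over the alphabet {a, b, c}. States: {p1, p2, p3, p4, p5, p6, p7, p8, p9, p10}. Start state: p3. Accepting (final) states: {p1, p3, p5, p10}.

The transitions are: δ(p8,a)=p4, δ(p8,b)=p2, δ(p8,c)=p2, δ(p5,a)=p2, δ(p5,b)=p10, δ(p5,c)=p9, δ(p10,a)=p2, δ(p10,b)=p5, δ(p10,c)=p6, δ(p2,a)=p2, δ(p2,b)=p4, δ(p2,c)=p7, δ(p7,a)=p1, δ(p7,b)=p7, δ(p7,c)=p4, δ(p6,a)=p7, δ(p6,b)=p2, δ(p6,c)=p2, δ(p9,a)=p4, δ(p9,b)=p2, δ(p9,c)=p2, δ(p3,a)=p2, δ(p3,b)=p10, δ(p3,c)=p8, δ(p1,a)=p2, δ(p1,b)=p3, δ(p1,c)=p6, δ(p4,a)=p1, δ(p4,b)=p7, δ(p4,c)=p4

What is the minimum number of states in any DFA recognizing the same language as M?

All states are reachable from the start state.
Start with accepting vs non-accepting: {p1,p3,p5,p10} | {p2,p4,p6,p7,p8,p9}.
Refine {p2,p4,p6,p7,p8,p9} on symbol a: members go to different blocks, giving {p2,p6,p8,p9} and {p4,p7}.
Refine {p2,p6,p8,p9} on symbol a: members go to different blocks, giving {p6,p8,p9} and {p2}.
Stable partition: {p1,p3,p5,p10} | {p6,p8,p9} | {p4,p7} | {p2} — 4 equivalence classes.

4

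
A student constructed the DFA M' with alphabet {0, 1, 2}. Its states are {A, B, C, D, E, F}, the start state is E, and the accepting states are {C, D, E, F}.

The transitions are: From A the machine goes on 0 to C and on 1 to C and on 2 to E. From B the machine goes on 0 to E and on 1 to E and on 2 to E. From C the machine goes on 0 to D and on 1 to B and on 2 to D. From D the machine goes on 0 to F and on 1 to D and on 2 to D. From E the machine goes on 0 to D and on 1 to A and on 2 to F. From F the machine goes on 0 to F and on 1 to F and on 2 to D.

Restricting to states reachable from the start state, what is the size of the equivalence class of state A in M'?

All states are reachable from the start state.
Initial partition by acceptance: {C,D,E,F} | {A,B}.
Refine {C,D,E,F} on symbol 1: members go to different blocks, giving {C,E} and {D,F}.
Stable partition: {C,E} | {A,B} | {D,F} — 3 equivalence classes.
State A belongs to the block {A,B}, which has 2 states.

2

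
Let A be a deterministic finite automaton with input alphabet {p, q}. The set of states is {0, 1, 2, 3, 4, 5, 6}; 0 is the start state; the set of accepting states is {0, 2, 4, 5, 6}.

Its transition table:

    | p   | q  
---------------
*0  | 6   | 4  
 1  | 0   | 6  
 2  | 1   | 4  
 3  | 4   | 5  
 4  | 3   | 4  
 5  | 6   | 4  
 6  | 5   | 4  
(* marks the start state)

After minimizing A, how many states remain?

First remove the unreachable states {1,2}; 5 states remain.
P0 = {0,4,5,6} | {3}.
Split {0,4,5,6} by δ(·,p) → {0,5,6} and {4}.
No further refinement is possible. Final partition (3 blocks): {0,5,6} | {3} | {4}.

3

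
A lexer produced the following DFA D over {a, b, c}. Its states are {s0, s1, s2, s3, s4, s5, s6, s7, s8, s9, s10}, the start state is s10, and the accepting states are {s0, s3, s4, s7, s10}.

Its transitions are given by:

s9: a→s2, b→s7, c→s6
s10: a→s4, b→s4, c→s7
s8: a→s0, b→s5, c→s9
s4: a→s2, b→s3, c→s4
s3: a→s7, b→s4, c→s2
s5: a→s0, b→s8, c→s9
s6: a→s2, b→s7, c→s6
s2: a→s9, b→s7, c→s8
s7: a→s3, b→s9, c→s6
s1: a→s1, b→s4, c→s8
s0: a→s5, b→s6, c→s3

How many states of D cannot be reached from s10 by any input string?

Starting at s10 and following transitions, the reachable set is {s0, s2, s3, s4, s5, s6, s7, s8, s9, s10}. That leaves s1 unreachable — 1 in total.

1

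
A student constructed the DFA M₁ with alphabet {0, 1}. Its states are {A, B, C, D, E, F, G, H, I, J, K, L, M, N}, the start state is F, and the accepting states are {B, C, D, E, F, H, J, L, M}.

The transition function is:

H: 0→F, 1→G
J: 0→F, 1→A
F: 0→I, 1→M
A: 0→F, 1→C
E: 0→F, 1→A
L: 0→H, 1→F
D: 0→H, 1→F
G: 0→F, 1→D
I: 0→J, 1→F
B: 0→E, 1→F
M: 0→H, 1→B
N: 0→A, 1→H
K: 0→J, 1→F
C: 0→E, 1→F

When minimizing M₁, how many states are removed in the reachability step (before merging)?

3

BFS from F reaches {A, B, C, D, E, F, G, H, I, J, M}; the 3 state(s) K, L, N are never visited.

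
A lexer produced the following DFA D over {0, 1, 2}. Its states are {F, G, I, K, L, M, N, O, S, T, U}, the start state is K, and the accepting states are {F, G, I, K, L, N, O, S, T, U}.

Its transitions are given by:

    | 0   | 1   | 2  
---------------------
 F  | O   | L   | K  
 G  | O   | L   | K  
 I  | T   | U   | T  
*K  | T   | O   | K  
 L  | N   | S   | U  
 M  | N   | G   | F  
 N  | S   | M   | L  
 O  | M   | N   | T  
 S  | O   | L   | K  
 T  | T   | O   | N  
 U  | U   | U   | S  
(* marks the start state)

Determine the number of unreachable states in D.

Starting at K and following transitions, the reachable set is {F, G, K, L, M, N, O, S, T, U}. That leaves I unreachable — 1 in total.

1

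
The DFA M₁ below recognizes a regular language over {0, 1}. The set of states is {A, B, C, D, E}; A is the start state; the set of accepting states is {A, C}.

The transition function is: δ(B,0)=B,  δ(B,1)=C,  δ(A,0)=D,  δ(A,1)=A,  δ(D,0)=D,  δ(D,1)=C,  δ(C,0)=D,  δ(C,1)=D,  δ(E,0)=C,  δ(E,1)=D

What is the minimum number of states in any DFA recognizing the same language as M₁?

States {B,E} cannot be reached from the start state, so discard them.
Initial partition by acceptance: {A,C} | {D}.
Refine {A,C} on symbol 1: members go to different blocks, giving {A} and {C}.
Stable partition: {A} | {D} | {C} — 3 equivalence classes.

3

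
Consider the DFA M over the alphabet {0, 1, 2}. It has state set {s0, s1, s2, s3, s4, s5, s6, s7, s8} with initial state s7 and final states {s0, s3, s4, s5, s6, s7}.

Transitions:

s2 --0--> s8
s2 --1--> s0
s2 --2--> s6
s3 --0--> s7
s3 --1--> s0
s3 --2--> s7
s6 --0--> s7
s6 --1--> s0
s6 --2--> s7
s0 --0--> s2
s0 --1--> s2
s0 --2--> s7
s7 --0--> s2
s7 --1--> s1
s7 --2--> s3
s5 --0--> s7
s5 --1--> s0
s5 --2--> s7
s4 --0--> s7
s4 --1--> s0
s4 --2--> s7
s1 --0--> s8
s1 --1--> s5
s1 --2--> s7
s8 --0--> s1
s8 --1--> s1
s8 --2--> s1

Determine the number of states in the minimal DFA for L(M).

Reachable states from the start: {s0,s1,s2,s3,s5,s6,s7,s8}. Unreachable: {s4} — drop them.
P0 = {s0,s3,s5,s6,s7} | {s1,s2,s8}.
Refine {s0,s3,s5,s6,s7} on symbol 0: members go to different blocks, giving {s3,s5,s6} and {s0,s7}.
Refine {s1,s2,s8} on symbol 1: members go to different blocks, giving {s1} and {s2} and {s8}.
Refine {s0,s7} on symbol 1: members go to different blocks, giving {s0} and {s7}.
No further refinement is possible. Final partition (6 blocks): {s3,s5,s6} | {s1} | {s0} | {s2} | {s8} | {s7}.

6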